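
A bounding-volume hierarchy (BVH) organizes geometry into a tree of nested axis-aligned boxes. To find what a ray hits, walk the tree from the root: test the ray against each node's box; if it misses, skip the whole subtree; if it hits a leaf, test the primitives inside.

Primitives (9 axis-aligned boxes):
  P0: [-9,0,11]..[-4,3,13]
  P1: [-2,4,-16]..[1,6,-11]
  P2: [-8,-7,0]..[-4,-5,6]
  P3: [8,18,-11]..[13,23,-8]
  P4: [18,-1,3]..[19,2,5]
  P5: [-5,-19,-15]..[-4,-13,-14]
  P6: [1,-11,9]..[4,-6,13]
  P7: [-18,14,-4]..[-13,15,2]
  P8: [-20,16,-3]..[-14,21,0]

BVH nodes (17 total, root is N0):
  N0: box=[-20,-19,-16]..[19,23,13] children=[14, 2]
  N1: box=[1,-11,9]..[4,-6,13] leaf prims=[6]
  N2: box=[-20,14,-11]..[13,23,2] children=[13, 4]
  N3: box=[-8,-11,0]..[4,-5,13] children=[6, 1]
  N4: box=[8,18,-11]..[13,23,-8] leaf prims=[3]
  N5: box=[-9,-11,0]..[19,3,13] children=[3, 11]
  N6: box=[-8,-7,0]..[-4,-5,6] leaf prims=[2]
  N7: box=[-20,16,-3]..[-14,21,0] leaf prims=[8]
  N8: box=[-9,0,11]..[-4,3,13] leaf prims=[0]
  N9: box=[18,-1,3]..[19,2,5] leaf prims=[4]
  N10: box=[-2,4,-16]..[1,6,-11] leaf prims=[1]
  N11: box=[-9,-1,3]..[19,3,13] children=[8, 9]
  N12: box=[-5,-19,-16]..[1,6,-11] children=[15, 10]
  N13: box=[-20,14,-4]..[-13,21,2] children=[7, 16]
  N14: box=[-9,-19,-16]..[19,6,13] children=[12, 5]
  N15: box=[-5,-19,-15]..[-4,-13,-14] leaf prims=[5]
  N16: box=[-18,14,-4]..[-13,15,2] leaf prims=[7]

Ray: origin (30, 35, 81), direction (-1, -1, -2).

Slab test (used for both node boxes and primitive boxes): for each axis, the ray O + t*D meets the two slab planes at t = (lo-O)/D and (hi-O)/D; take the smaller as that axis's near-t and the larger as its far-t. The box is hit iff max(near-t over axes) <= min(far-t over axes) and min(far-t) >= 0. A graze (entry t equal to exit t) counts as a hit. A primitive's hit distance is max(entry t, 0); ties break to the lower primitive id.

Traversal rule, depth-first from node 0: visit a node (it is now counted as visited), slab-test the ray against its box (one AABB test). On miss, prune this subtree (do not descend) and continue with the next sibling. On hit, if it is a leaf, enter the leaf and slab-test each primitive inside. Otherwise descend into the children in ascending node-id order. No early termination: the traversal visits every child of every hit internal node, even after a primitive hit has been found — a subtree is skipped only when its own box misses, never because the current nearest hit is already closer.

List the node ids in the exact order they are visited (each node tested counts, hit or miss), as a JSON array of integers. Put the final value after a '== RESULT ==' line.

Walk:
N0 x:[11,50] y:[12,54] z:[34,97/2] -> hit [34,97/2], descend [2, 14]
  N2 x:[17,50] y:[12,21] z:[79/2,46] -> miss, prune
  N14 x:[11,39] y:[29,54] z:[34,97/2] -> hit [34,39], descend [5, 12]
    N5 x:[11,39] y:[32,46] z:[34,81/2] -> hit [34,39], descend [3, 11]
      N3 x:[26,38] y:[40,46] z:[34,81/2] -> miss, prune
      N11 x:[11,39] y:[32,36] z:[34,39] -> hit [34,36], descend [8, 9]
        N8 x:[34,39] y:[32,35] z:[34,35] -> hit [34,35] leaf, test {P0@t=34}
        N9 x:[11,12] y:[33,36] z:[38,39] -> miss, prune
    N12 x:[29,35] y:[29,54] z:[46,97/2] -> miss, prune

9 AABB tests over nodes [0, 2, 14, 5, 3, 11, 8, 9, 12]; 1 leaf entered; closest P0.

== RESULT ==
[0, 2, 14, 5, 3, 11, 8, 9, 12]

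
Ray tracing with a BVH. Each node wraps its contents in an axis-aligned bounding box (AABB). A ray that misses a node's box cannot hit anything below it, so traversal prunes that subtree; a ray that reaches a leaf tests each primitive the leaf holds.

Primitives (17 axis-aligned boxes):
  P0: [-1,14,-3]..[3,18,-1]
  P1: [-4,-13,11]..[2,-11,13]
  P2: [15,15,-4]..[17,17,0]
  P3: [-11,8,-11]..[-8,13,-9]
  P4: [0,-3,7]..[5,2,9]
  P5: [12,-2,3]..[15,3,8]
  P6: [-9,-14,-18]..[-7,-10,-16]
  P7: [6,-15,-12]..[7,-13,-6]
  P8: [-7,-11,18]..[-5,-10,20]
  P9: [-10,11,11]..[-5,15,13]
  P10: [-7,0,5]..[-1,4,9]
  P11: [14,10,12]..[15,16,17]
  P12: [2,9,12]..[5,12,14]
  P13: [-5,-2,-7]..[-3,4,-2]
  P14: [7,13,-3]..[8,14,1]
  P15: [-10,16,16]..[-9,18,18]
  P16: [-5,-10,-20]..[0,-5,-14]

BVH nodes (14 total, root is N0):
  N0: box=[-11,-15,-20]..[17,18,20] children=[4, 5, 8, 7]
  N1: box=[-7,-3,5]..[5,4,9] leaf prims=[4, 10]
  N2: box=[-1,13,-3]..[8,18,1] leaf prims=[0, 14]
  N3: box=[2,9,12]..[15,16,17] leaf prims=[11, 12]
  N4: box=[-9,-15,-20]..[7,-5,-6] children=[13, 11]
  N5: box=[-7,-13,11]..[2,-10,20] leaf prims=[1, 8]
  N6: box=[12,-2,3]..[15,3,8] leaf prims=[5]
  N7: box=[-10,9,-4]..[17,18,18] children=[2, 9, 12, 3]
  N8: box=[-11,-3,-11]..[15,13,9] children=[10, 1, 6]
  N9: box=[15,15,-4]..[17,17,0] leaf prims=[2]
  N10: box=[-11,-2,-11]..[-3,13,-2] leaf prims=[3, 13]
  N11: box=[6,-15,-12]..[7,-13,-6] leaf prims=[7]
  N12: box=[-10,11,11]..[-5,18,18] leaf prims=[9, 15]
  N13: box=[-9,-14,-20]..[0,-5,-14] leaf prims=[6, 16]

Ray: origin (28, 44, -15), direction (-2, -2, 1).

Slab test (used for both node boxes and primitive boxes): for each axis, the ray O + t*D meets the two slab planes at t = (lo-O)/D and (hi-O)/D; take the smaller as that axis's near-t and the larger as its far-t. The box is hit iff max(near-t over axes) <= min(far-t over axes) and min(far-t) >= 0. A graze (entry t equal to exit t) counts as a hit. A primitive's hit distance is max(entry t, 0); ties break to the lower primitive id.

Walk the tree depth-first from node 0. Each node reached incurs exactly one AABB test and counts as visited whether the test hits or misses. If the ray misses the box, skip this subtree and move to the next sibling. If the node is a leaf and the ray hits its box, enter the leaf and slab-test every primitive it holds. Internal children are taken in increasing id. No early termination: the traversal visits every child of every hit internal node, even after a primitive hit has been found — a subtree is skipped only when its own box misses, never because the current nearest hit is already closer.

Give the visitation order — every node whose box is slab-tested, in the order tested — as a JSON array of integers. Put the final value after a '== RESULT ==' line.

Trace the traversal:
N0 x:[11/2,39/2] y:[13,59/2] z:[-5,35] -> hit [13,39/2], descend [4, 5, 7, 8]
  N4 x:[21/2,37/2] y:[49/2,59/2] z:[-5,9] -> miss, prune
  N5 x:[13,35/2] y:[27,57/2] z:[26,35] -> miss, prune
  N7 x:[11/2,19] y:[13,35/2] z:[11,33] -> hit [13,35/2], descend [2, 3, 9, 12]
    N2 x:[10,29/2] y:[13,31/2] z:[12,16] -> hit [13,29/2] leaf, test {P0@t=13, P14(miss)}
    N3 x:[13/2,13] y:[14,35/2] z:[27,32] -> miss, prune
    N9 x:[11/2,13/2] y:[27/2,29/2] z:[11,15] -> miss, prune
    N12 x:[33/2,19] y:[13,33/2] z:[26,33] -> miss, prune
  N8 x:[13/2,39/2] y:[31/2,47/2] z:[4,24] -> hit [31/2,39/2], descend [1, 6, 10]
    N1 x:[23/2,35/2] y:[20,47/2] z:[20,24] -> miss, prune
    N6 x:[13/2,8] y:[41/2,23] z:[18,23] -> miss, prune
    N10 x:[31/2,39/2] y:[31/2,23] z:[4,13] -> miss, prune

Visited [0, 4, 5, 7, 2, 3, 9, 12, 8, 1, 6, 10]. Tests: 12 box, 1 leaf. Nearest: P0.

== RESULT ==
[0, 4, 5, 7, 2, 3, 9, 12, 8, 1, 6, 10]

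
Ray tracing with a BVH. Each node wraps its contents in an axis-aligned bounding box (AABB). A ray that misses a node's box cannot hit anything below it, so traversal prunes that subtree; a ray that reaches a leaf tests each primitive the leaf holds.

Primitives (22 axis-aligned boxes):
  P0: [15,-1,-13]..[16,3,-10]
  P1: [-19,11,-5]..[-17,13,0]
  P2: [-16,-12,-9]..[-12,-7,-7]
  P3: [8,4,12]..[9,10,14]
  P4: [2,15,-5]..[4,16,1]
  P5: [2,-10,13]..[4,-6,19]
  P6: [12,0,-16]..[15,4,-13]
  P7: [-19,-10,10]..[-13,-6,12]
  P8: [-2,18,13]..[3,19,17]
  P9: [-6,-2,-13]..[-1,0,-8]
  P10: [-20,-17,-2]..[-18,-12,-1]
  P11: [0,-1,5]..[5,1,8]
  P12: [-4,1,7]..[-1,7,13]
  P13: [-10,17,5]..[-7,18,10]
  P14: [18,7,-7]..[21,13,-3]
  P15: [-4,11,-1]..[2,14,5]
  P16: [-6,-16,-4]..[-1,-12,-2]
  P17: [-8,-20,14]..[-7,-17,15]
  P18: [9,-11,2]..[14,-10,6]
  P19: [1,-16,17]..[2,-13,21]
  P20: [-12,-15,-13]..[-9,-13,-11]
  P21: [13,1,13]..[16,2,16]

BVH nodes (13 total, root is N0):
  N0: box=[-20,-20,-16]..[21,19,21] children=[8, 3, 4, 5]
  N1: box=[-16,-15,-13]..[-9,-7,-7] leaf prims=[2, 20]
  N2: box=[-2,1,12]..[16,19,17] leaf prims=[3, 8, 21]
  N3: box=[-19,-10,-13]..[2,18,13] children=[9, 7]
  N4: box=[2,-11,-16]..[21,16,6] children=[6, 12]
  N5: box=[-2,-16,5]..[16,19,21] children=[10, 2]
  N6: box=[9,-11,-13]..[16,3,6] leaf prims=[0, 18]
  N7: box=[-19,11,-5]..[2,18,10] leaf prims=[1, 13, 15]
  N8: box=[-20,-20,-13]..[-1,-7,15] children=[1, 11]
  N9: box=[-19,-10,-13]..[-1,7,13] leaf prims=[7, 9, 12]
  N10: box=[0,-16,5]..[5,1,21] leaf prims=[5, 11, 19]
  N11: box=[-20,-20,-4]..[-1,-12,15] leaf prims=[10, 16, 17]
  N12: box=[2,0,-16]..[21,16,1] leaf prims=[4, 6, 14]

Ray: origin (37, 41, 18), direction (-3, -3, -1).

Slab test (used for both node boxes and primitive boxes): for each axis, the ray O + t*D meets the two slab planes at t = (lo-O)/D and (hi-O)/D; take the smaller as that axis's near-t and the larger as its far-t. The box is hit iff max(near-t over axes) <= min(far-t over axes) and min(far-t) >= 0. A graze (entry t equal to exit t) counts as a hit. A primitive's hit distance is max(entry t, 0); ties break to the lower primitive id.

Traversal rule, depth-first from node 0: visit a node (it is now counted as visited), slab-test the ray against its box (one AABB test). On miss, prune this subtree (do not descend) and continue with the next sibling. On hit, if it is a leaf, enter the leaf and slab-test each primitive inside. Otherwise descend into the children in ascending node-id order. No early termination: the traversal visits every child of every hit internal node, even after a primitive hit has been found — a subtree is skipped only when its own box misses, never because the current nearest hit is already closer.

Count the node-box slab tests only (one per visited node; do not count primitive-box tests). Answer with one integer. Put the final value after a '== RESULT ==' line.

Trace the traversal:
N0 x:[16/3,19] y:[22/3,61/3] z:[-3,34] -> hit [22/3,19], descend [3, 4, 5, 8]
  N3 x:[35/3,56/3] y:[23/3,17] z:[5,31] -> hit [35/3,17], descend [7, 9]
    N7 x:[35/3,56/3] y:[23/3,10] z:[8,23] -> miss, prune
    N9 x:[38/3,56/3] y:[34/3,17] z:[5,31] -> hit [38/3,17] leaf, test {P7(miss), P9(miss), P12(miss)}
  N4 x:[16/3,35/3] y:[25/3,52/3] z:[12,34] -> miss, prune
  N5 x:[7,13] y:[22/3,19] z:[-3,13] -> hit [22/3,13], descend [2, 10]
    N2 x:[7,13] y:[22/3,40/3] z:[1,6] -> miss, prune
    N10 x:[32/3,37/3] y:[40/3,19] z:[-3,13] -> miss, prune
  N8 x:[38/3,19] y:[16,61/3] z:[3,31] -> hit [16,19], descend [1, 11]
    N1 x:[46/3,53/3] y:[16,56/3] z:[25,31] -> miss, prune
    N11 x:[38/3,19] y:[53/3,61/3] z:[3,22] -> hit [53/3,19] leaf, test {P10@t=19, P16(miss), P17(miss)}

Summary -> nodes [0, 3, 7, 9, 4, 5, 2, 10, 8, 1, 11]; box-tests=11; leaf-entries=2; first=P10

== RESULT ==
11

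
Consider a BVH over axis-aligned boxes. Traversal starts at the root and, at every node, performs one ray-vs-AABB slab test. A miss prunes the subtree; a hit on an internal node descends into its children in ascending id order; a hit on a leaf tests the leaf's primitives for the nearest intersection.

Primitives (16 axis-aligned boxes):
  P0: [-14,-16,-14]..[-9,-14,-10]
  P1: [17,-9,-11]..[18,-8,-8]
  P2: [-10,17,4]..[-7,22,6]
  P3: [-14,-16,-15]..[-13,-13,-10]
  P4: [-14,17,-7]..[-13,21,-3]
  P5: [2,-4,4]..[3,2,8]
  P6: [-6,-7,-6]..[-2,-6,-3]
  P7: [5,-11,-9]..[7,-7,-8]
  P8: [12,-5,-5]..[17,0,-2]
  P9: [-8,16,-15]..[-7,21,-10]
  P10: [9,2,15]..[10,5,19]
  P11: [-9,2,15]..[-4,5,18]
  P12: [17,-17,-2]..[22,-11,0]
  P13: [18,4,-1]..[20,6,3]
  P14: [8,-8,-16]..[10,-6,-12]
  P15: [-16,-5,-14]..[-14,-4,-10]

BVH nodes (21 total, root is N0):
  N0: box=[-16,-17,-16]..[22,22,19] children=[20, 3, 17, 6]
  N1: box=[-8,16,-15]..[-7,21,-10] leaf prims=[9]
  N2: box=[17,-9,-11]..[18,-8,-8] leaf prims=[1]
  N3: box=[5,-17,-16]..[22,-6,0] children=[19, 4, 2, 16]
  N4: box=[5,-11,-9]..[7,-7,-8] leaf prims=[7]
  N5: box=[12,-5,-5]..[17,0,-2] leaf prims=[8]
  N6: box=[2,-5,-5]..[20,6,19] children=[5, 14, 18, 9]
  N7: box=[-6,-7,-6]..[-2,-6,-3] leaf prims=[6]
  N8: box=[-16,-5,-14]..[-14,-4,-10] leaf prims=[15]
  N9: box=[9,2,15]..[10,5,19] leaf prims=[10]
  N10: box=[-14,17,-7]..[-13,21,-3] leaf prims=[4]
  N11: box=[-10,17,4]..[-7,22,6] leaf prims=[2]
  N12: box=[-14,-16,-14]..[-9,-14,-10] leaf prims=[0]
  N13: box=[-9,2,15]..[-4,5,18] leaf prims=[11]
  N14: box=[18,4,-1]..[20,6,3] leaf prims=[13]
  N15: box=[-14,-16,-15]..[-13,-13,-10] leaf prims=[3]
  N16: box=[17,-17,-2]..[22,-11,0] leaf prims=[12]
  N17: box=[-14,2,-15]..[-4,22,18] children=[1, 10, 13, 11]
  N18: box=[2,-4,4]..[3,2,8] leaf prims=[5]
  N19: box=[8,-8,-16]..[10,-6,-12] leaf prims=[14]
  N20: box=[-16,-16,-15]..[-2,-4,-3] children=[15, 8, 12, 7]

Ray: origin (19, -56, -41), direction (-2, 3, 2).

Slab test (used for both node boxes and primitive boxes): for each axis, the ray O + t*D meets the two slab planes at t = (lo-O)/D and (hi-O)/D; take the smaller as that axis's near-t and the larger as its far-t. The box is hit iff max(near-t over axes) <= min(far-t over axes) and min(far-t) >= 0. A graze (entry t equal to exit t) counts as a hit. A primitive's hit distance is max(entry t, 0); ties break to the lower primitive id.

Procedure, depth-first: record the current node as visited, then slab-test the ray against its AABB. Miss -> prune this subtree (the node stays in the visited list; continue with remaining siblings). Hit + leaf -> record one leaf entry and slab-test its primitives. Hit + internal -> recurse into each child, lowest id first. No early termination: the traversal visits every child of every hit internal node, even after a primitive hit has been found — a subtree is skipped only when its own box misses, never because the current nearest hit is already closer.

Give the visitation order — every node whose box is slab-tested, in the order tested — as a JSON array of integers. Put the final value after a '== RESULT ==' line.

Trace the traversal:
N0 x:[-3/2,35/2] y:[13,26] z:[25/2,30] -> hit [13,35/2], descend [3, 6, 17, 20]
  N3 x:[-3/2,7] y:[13,50/3] z:[25/2,41/2] -> miss, prune
  N6 x:[-1/2,17/2] y:[17,62/3] z:[18,30] -> miss, prune
  N17 x:[23/2,33/2] y:[58/3,26] z:[13,59/2] -> miss, prune
  N20 x:[21/2,35/2] y:[40/3,52/3] z:[13,19] -> hit [40/3,52/3], descend [7, 8, 12, 15]
    N7 x:[21/2,25/2] y:[49/3,50/3] z:[35/2,19] -> miss, prune
    N8 x:[33/2,35/2] y:[17,52/3] z:[27/2,31/2] -> miss, prune
    N12 x:[14,33/2] y:[40/3,14] z:[27/2,31/2] -> hit [14,14] leaf, test {P0@t=14}
    N15 x:[16,33/2] y:[40/3,43/3] z:[13,31/2] -> miss, prune

9 AABB tests over nodes [0, 3, 6, 17, 20, 7, 8, 12, 15]; 1 leaf entered; closest P0.

== RESULT ==
[0, 3, 6, 17, 20, 7, 8, 12, 15]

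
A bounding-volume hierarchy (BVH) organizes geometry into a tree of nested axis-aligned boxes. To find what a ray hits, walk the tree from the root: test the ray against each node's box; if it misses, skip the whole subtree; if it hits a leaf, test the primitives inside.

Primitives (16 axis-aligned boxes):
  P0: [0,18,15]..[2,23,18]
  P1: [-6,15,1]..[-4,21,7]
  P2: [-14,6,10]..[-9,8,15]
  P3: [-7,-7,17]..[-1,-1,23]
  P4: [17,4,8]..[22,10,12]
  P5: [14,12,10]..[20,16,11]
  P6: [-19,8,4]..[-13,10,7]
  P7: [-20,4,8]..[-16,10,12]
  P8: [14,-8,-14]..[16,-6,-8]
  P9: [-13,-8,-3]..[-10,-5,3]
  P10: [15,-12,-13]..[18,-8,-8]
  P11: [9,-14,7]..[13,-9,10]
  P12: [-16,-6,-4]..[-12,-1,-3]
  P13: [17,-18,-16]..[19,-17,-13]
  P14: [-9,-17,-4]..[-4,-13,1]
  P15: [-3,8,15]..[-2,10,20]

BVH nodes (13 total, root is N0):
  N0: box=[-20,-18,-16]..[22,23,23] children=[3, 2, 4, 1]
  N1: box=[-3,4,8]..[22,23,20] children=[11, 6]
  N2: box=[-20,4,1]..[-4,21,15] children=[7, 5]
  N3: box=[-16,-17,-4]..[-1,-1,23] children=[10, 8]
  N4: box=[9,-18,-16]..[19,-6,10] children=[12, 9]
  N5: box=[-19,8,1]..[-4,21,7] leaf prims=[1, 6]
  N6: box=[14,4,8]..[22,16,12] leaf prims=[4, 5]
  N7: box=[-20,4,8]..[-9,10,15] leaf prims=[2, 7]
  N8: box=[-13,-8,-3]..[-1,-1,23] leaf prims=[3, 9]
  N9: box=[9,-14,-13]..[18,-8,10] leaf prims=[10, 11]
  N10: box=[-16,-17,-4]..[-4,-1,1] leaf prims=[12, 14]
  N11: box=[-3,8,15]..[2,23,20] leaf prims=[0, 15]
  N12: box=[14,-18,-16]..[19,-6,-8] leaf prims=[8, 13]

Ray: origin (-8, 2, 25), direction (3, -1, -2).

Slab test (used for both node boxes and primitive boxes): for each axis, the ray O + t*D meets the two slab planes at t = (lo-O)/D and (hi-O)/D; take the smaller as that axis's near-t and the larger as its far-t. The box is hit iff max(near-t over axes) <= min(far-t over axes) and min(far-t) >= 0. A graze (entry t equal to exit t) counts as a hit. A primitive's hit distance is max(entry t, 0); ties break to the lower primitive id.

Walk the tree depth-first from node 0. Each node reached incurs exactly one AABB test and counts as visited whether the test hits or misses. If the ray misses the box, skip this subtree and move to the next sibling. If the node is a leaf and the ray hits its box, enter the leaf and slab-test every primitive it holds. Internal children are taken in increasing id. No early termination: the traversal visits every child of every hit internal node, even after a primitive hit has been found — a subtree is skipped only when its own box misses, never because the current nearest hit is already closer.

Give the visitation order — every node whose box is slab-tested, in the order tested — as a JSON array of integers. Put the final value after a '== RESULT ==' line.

Traverse from the root:
N0 x:[-4,10] y:[-21,20] z:[1,41/2] -> hit [1,10], descend [1, 2, 3, 4]
  N1 x:[5/3,10] y:[-21,-2] z:[5/2,17/2] -> miss, prune
  N2 x:[-4,4/3] y:[-19,-2] z:[5,12] -> miss, prune
  N3 x:[-8/3,7/3] y:[3,19] z:[1,29/2] -> miss, prune
  N4 x:[17/3,9] y:[8,20] z:[15/2,41/2] -> hit [8,9], descend [9, 12]
    N9 x:[17/3,26/3] y:[10,16] z:[15/2,19] -> miss, prune
    N12 x:[22/3,9] y:[8,20] z:[33/2,41/2] -> miss, prune

Visited [0, 1, 2, 3, 4, 9, 12]. Tests: 7 box, 0 leaf. Nearest: miss.

== RESULT ==
[0, 1, 2, 3, 4, 9, 12]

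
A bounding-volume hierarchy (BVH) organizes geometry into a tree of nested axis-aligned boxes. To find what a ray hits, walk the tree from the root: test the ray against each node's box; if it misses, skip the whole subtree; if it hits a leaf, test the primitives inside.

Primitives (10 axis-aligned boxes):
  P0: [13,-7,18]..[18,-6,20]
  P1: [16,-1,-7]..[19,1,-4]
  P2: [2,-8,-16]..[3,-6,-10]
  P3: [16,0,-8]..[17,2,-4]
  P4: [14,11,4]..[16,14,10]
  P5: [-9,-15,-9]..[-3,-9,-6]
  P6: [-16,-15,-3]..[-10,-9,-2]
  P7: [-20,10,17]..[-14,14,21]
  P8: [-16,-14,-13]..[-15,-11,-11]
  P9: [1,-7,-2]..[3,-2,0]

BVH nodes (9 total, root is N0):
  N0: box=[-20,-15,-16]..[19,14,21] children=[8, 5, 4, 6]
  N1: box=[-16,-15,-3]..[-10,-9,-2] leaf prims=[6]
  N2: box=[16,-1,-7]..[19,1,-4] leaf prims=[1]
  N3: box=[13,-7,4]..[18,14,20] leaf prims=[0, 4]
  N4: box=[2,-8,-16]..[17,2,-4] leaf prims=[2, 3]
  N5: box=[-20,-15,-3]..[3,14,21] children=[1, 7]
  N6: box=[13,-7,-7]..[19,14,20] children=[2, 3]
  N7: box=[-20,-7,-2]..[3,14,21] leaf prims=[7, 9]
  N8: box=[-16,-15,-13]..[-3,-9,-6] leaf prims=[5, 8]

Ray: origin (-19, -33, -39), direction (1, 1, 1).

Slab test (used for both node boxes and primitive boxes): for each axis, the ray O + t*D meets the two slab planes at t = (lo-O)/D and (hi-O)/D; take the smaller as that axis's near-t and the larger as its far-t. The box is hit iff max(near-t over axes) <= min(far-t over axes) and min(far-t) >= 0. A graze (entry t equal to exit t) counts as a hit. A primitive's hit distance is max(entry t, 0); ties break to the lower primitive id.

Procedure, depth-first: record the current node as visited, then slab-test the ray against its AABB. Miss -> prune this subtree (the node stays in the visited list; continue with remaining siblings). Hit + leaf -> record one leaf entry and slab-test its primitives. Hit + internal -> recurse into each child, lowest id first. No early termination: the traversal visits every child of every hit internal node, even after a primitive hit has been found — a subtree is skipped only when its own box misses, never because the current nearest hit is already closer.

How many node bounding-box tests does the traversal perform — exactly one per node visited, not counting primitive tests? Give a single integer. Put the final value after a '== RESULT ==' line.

Walk:
N0 x:[-1,38] y:[18,47] z:[23,60] -> hit [23,38], descend [4, 5, 6, 8]
  N4 x:[21,36] y:[25,35] z:[23,35] -> hit [25,35] leaf, test {P2(miss), P3@t=35}
  N5 x:[-1,22] y:[18,47] z:[36,60] -> miss, prune
  N6 x:[32,38] y:[26,47] z:[32,59] -> hit [32,38], descend [2, 3]
    N2 x:[35,38] y:[32,34] z:[32,35] -> miss, prune
    N3 x:[32,37] y:[26,47] z:[43,59] -> miss, prune
  N8 x:[3,16] y:[18,24] z:[26,33] -> miss, prune

7 AABB tests over nodes [0, 4, 5, 6, 2, 3, 8]; 1 leaf entered; closest P3.

== RESULT ==
7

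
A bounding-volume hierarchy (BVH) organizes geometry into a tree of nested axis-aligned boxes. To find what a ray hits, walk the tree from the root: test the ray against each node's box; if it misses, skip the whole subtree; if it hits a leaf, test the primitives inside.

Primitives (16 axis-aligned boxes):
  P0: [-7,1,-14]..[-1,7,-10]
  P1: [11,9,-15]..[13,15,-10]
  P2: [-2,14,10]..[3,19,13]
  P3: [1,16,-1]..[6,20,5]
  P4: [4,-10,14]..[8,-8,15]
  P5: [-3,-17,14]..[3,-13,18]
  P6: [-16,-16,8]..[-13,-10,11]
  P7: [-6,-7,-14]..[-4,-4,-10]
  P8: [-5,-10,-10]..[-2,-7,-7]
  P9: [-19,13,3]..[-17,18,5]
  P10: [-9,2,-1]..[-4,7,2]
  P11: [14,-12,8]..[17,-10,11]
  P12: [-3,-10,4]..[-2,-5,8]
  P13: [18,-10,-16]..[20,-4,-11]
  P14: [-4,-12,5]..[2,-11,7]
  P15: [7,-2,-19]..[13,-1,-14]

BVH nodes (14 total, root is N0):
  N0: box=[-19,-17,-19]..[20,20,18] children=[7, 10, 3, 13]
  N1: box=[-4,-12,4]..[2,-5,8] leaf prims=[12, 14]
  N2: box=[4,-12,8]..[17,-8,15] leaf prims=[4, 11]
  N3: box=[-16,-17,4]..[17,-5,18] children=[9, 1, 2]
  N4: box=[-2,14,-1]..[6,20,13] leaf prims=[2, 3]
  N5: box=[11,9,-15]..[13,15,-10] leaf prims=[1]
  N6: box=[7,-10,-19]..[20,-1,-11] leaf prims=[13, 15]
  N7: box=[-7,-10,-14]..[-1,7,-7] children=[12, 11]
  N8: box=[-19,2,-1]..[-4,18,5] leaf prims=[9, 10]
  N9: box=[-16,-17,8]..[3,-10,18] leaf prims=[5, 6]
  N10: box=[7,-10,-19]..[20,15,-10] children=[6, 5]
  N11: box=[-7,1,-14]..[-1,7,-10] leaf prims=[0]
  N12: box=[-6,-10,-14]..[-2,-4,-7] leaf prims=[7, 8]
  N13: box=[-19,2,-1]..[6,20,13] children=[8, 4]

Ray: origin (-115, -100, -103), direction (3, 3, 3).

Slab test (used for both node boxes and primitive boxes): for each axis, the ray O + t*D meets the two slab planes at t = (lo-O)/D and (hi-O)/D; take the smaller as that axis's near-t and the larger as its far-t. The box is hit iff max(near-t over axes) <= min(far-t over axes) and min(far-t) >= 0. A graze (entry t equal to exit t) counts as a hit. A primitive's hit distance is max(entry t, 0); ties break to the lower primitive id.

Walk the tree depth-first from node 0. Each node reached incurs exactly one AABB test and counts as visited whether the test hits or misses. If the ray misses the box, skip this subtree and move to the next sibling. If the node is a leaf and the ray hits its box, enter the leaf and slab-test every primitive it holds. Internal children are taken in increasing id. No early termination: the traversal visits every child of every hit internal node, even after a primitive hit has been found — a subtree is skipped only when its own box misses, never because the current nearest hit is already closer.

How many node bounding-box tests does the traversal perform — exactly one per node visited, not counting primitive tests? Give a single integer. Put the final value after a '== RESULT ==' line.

Walk:
N0 x:[32,45] y:[83/3,40] z:[28,121/3] -> hit [32,40], descend [3, 7, 10, 13]
  N3 x:[33,44] y:[83/3,95/3] z:[107/3,121/3] -> miss, prune
  N7 x:[36,38] y:[30,107/3] z:[89/3,32] -> miss, prune
  N10 x:[122/3,45] y:[30,115/3] z:[28,31] -> miss, prune
  N13 x:[32,121/3] y:[34,40] z:[34,116/3] -> hit [34,116/3], descend [4, 8]
    N4 x:[113/3,121/3] y:[38,40] z:[34,116/3] -> hit [38,116/3] leaf, test {P2@t=38, P3(miss)}
    N8 x:[32,37] y:[34,118/3] z:[34,36] -> hit [34,36] leaf, test {P9(miss), P10(miss)}

Summary -> nodes [0, 3, 7, 10, 13, 4, 8]; box-tests=7; leaf-entries=2; first=P2

== RESULT ==
7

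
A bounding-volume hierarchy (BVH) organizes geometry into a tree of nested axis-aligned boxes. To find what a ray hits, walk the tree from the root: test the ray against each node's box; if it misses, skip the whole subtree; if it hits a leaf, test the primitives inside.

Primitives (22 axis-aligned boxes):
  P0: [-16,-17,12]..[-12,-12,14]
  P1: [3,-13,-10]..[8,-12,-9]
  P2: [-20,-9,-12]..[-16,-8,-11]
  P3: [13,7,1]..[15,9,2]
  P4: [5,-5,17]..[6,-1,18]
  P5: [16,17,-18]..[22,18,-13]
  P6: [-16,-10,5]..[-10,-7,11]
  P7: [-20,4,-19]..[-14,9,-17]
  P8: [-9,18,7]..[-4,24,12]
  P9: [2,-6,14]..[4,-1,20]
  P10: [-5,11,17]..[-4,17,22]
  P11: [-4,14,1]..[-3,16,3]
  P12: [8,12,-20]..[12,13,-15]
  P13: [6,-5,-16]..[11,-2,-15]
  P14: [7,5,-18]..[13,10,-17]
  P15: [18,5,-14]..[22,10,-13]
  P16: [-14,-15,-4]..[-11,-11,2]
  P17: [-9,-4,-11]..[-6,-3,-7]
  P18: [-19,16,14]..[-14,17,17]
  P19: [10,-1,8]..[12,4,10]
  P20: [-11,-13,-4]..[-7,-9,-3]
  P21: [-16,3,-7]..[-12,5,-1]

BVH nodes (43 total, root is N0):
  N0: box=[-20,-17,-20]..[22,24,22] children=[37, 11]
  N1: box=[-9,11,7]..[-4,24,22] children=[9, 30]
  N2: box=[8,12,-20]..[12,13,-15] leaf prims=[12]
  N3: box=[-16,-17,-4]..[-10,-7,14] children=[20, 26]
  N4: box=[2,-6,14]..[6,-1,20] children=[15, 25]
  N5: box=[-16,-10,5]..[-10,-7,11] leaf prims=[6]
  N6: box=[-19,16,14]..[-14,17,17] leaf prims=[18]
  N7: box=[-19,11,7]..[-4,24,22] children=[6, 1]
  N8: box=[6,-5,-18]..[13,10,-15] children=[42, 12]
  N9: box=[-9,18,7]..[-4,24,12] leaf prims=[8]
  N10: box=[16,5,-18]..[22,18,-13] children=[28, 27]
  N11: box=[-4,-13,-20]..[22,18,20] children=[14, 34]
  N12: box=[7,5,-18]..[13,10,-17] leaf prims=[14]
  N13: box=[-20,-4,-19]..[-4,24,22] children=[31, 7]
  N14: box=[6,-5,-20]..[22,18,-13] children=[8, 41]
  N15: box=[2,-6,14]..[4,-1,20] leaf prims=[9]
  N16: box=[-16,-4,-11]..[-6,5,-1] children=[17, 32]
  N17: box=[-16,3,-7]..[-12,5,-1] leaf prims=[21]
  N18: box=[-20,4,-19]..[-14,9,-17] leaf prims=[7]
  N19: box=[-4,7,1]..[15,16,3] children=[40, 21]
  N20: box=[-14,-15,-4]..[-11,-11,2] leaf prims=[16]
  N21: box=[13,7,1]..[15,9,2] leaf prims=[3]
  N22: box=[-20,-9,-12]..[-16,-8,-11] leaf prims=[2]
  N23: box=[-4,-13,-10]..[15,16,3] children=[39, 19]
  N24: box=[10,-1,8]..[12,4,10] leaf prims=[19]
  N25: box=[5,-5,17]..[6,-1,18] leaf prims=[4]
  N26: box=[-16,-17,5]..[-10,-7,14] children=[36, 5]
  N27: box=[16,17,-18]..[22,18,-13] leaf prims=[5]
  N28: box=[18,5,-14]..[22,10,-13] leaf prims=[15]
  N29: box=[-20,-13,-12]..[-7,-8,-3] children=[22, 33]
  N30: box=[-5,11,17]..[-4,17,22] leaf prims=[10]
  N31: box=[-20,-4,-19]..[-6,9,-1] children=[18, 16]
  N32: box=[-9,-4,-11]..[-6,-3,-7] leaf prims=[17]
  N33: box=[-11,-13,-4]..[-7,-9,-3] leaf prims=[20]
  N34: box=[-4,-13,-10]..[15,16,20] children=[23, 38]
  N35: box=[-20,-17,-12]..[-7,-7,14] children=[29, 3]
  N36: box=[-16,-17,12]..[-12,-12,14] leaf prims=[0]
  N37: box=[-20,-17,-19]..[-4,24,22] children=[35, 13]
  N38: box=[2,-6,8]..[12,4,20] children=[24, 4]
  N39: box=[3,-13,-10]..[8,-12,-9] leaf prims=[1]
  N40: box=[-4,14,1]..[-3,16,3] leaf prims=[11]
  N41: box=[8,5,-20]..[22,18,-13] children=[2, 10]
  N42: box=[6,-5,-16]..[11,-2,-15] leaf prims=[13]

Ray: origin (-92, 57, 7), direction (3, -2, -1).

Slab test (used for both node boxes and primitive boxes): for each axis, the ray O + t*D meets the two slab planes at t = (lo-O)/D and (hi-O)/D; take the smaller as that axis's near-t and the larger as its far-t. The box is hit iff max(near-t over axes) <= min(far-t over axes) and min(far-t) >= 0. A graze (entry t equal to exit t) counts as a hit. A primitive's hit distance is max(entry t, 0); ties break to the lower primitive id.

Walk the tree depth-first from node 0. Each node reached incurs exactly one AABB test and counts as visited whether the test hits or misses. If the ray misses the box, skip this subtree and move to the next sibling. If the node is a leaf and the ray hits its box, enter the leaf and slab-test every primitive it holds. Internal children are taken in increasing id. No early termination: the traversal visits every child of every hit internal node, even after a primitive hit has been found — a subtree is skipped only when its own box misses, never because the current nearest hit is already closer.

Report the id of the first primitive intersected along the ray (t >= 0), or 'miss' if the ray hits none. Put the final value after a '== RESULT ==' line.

Walk:
N0 x:[24,38] y:[33/2,37] z:[-15,27] -> hit [24,27], descend [11, 37]
  N11 x:[88/3,38] y:[39/2,35] z:[-13,27] -> miss, prune
  N37 x:[24,88/3] y:[33/2,37] z:[-15,26] -> hit [24,26], descend [13, 35]
    N13 x:[24,88/3] y:[33/2,61/2] z:[-15,26] -> hit [24,26], descend [7, 31]
      N7 x:[73/3,88/3] y:[33/2,23] z:[-15,0] -> miss, prune
      N31 x:[24,86/3] y:[24,61/2] z:[8,26] -> hit [24,26], descend [16, 18]
        N16 x:[76/3,86/3] y:[26,61/2] z:[8,18] -> miss, prune
        N18 x:[24,26] y:[24,53/2] z:[24,26] -> hit [24,26] leaf, test {P7@t=24}
    N35 x:[24,85/3] y:[32,37] z:[-7,19] -> miss, prune

order=[0, 11, 37, 13, 7, 31, 16, 18, 35]  |boxes|=9  |leaves|=1  hit=P7

== RESULT ==
7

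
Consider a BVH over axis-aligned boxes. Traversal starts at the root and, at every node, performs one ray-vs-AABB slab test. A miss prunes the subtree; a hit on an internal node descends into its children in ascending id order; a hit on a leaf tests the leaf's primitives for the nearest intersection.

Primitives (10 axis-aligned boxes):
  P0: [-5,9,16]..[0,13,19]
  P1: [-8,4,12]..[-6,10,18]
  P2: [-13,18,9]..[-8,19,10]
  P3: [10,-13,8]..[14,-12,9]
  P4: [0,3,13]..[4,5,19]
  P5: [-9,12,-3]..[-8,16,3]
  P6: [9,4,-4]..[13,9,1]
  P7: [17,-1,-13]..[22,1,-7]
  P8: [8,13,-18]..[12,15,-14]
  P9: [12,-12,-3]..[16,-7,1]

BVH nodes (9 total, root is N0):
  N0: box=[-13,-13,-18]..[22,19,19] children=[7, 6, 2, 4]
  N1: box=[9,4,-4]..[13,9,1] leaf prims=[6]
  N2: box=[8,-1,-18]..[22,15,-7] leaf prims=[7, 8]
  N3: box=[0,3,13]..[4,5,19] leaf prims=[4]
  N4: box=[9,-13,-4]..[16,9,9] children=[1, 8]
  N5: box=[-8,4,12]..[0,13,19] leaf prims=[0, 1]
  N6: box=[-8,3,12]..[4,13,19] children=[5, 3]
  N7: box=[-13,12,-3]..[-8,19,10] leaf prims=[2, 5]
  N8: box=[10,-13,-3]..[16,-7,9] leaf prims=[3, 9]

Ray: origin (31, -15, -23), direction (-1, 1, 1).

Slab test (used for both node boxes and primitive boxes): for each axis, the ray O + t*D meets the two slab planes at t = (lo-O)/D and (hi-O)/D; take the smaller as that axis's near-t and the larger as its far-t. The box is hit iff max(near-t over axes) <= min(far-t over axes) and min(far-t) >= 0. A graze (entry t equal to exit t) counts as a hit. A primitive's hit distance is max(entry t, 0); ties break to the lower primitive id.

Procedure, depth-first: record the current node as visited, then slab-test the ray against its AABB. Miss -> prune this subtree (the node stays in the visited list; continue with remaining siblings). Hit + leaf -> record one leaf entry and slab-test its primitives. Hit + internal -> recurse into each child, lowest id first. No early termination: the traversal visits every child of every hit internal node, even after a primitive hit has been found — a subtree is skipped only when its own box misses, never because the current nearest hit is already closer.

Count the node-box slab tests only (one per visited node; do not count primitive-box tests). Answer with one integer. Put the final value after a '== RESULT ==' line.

Traverse from the root:
N0 x:[9,44] y:[2,34] z:[5,42] -> hit [9,34], descend [2, 4, 6, 7]
  N2 x:[9,23] y:[14,30] z:[5,16] -> hit [14,16] leaf, test {P7@t=14, P8(miss)}
  N4 x:[15,22] y:[2,24] z:[19,32] -> hit [19,22], descend [1, 8]
    N1 x:[18,22] y:[19,24] z:[19,24] -> hit [19,22] leaf, test {P6@t=19}
    N8 x:[15,21] y:[2,8] z:[20,32] -> miss, prune
  N6 x:[27,39] y:[18,28] z:[35,42] -> miss, prune
  N7 x:[39,44] y:[27,34] z:[20,33] -> miss, prune

Summary -> nodes [0, 2, 4, 1, 8, 6, 7]; box-tests=7; leaf-entries=2; first=P7

== RESULT ==
7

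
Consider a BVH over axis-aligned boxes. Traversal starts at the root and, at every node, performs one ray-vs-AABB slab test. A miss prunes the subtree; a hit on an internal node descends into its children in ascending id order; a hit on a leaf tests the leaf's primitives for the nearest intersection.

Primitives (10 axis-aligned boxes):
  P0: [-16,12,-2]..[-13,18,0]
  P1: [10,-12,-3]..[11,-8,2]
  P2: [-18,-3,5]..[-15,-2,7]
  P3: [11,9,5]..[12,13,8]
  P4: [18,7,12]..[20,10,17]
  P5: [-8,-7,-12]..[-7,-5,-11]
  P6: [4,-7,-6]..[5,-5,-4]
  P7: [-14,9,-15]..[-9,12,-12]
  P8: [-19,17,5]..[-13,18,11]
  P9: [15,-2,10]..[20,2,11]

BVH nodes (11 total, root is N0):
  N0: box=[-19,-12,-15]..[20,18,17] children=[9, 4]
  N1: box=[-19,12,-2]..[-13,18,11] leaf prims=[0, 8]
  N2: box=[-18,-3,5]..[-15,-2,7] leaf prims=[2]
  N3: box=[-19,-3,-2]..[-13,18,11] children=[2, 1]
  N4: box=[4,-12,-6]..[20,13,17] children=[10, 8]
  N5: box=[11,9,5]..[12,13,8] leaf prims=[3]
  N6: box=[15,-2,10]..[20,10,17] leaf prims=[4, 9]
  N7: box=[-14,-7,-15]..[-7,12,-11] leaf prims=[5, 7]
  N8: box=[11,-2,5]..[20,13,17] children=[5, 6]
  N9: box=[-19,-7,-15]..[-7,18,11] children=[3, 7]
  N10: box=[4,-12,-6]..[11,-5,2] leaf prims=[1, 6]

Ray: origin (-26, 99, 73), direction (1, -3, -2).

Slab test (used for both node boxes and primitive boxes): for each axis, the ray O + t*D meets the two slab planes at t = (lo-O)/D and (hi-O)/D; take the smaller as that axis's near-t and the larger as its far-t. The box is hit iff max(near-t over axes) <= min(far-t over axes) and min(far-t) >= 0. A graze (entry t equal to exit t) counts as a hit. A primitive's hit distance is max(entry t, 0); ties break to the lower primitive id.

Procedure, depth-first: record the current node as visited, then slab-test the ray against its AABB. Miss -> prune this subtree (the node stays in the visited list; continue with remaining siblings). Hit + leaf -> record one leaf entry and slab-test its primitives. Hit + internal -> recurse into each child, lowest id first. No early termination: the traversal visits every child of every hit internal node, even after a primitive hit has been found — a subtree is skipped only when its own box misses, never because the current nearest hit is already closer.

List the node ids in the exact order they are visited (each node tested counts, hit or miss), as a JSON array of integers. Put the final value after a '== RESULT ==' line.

Trace the traversal:
N0 x:[7,46] y:[27,37] z:[28,44] -> hit [28,37], descend [4, 9]
  N4 x:[30,46] y:[86/3,37] z:[28,79/2] -> hit [30,37], descend [8, 10]
    N8 x:[37,46] y:[86/3,101/3] z:[28,34] -> miss, prune
    N10 x:[30,37] y:[104/3,37] z:[71/2,79/2] -> hit [71/2,37] leaf, test {P1@t=36, P6(miss)}
  N9 x:[7,19] y:[27,106/3] z:[31,44] -> miss, prune

order=[0, 4, 8, 10, 9]  |boxes|=5  |leaves|=1  hit=P1

== RESULT ==
[0, 4, 8, 10, 9]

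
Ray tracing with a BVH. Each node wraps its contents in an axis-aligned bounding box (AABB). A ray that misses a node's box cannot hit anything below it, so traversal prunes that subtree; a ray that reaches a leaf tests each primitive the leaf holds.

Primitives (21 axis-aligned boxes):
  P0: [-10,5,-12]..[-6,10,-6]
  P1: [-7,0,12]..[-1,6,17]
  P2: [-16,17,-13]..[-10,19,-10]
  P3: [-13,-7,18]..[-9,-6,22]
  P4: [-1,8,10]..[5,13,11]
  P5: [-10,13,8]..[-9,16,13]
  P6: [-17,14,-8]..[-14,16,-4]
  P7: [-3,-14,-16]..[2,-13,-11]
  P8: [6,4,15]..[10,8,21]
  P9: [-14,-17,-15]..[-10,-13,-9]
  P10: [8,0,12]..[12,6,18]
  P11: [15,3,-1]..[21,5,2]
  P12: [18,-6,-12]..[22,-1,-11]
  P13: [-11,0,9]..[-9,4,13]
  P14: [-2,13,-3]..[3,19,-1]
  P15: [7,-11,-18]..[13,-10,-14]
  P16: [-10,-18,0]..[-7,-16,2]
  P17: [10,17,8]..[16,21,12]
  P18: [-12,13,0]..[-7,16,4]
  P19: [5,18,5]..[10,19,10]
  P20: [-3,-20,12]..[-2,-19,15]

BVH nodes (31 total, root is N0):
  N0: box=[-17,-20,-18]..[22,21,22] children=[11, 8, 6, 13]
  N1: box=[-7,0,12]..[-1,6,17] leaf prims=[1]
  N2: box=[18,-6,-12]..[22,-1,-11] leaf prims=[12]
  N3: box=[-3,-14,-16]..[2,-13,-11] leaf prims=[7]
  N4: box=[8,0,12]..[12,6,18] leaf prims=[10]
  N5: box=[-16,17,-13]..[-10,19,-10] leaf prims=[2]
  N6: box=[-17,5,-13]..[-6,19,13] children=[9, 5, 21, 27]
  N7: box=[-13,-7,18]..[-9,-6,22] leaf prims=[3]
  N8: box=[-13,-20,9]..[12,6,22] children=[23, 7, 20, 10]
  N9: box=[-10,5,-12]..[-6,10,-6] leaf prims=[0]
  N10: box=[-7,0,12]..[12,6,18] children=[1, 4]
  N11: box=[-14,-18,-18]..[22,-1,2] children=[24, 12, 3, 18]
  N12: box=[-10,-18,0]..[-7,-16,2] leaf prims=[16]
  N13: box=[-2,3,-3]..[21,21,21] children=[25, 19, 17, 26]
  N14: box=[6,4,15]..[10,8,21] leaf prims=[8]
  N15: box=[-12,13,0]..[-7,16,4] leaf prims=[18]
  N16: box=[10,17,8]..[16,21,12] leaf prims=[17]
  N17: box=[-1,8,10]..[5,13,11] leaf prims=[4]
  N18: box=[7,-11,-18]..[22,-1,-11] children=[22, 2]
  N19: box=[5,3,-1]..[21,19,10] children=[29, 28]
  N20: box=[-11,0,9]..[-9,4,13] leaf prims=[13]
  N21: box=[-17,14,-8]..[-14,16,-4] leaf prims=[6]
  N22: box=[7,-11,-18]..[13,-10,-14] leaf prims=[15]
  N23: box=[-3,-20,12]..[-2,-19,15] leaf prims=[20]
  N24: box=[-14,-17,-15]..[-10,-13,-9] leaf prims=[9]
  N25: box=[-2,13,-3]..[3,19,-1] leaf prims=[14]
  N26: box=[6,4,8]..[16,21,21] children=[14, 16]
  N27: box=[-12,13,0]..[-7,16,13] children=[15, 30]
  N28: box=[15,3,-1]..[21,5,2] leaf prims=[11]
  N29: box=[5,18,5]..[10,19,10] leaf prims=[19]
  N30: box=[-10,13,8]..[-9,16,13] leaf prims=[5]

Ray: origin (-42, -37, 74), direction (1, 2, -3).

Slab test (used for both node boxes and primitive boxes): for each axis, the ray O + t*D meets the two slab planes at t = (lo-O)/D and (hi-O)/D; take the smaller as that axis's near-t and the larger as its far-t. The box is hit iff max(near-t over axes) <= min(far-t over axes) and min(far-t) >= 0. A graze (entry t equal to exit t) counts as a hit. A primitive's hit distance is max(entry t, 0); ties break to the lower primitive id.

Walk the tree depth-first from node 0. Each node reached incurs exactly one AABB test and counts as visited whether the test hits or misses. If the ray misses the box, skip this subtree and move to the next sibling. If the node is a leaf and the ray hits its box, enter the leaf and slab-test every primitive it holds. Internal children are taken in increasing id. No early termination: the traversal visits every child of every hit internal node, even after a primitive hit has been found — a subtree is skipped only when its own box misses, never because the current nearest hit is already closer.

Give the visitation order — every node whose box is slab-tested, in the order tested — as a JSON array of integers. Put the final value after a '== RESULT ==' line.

Traverse from the root:
N0 x:[25,64] y:[17/2,29] z:[52/3,92/3] -> hit [25,29], descend [6, 8, 11, 13]
  N6 x:[25,36] y:[21,28] z:[61/3,29] -> hit [25,28], descend [5, 9, 21, 27]
    N5 x:[26,32] y:[27,28] z:[28,29] -> hit [28,28] leaf, test {P2@t=28}
    N9 x:[32,36] y:[21,47/2] z:[80/3,86/3] -> miss, prune
    N21 x:[25,28] y:[51/2,53/2] z:[26,82/3] -> hit [26,53/2] leaf, test {P6@t=26}
    N27 x:[30,35] y:[25,53/2] z:[61/3,74/3] -> miss, prune
  N8 x:[29,54] y:[17/2,43/2] z:[52/3,65/3] -> miss, prune
  N11 x:[28,64] y:[19/2,18] z:[24,92/3] -> miss, prune
  N13 x:[40,63] y:[20,29] z:[53/3,77/3] -> miss, prune

9 AABB tests over nodes [0, 6, 5, 9, 21, 27, 8, 11, 13]; 2 leaves entered; closest P6.

== RESULT ==
[0, 6, 5, 9, 21, 27, 8, 11, 13]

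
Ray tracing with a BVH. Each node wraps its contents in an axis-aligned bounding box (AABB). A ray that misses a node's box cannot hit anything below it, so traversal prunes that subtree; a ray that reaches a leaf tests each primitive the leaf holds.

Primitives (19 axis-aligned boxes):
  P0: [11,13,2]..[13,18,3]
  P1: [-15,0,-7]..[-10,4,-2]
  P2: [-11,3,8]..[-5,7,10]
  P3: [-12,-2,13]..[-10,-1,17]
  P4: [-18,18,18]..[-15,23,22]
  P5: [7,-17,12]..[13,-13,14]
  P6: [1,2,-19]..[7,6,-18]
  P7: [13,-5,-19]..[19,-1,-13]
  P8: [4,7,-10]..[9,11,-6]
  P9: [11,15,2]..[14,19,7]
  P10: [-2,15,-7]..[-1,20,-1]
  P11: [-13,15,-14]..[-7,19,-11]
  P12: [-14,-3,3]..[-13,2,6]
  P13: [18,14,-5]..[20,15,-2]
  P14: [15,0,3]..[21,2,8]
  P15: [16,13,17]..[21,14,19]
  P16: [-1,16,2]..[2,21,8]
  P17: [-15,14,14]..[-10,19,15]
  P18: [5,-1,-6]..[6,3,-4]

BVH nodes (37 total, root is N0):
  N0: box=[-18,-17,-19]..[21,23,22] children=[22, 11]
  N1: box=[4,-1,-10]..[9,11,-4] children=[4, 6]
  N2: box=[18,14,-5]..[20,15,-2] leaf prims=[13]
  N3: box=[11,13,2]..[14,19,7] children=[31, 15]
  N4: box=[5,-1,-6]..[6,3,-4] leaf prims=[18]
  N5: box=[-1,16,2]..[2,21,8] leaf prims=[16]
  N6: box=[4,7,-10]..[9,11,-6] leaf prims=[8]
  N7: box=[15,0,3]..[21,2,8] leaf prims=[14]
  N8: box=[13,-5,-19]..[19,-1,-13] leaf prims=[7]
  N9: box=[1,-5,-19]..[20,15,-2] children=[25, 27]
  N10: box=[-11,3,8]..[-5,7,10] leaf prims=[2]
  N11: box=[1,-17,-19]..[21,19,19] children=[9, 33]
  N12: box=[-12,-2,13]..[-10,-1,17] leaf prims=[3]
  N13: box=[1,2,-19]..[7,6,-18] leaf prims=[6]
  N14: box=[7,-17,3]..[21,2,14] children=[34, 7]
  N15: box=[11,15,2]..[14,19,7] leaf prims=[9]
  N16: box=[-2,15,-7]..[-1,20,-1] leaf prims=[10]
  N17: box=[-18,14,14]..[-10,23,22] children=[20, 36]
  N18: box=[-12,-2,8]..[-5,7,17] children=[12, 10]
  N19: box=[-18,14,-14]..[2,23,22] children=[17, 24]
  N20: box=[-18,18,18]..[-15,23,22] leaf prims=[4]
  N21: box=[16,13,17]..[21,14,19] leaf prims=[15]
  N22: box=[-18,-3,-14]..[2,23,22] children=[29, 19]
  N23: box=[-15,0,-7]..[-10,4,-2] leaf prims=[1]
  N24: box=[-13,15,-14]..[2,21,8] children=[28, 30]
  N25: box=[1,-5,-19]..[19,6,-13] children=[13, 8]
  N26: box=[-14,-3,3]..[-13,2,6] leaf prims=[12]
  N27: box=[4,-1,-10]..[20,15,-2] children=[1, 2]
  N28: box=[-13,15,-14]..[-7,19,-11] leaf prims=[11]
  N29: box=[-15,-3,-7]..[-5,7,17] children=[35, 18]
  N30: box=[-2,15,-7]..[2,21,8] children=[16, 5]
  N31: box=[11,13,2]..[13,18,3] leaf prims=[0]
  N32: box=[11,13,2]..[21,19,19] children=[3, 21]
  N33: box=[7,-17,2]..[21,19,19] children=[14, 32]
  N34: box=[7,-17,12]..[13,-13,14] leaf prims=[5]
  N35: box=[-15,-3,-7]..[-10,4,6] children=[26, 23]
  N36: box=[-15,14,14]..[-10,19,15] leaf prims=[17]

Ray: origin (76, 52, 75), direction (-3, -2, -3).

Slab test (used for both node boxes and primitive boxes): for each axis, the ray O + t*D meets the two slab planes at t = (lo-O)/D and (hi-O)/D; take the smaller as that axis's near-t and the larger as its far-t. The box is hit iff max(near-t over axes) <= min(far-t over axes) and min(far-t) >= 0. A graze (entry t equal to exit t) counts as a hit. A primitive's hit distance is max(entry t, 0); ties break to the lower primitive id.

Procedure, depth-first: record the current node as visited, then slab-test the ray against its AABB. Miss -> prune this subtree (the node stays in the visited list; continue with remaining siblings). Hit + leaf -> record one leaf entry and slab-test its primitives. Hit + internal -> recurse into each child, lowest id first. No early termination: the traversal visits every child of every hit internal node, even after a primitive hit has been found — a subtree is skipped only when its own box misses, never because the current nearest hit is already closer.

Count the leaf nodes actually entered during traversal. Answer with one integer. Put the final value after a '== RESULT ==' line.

Traverse from the root:
N0 x:[55/3,94/3] y:[29/2,69/2] z:[53/3,94/3] -> hit [55/3,94/3], descend [11, 22]
  N11 x:[55/3,25] y:[33/2,69/2] z:[56/3,94/3] -> hit [56/3,25], descend [9, 33]
    N9 x:[56/3,25] y:[37/2,57/2] z:[77/3,94/3] -> miss, prune
    N33 x:[55/3,23] y:[33/2,69/2] z:[56/3,73/3] -> hit [56/3,23], descend [14, 32]
      N14 x:[55/3,23] y:[25,69/2] z:[61/3,24] -> miss, prune
      N32 x:[55/3,65/3] y:[33/2,39/2] z:[56/3,73/3] -> hit [56/3,39/2], descend [3, 21]
        N3 x:[62/3,65/3] y:[33/2,39/2] z:[68/3,73/3] -> miss, prune
        N21 x:[55/3,20] y:[19,39/2] z:[56/3,58/3] -> hit [19,58/3] leaf, test {P15@t=19}
  N22 x:[74/3,94/3] y:[29/2,55/2] z:[53/3,89/3] -> hit [74/3,55/2], descend [19, 29]
    N19 x:[74/3,94/3] y:[29/2,19] z:[53/3,89/3] -> miss, prune
    N29 x:[27,91/3] y:[45/2,55/2] z:[58/3,82/3] -> hit [27,82/3], descend [18, 35]
      N18 x:[27,88/3] y:[45/2,27] z:[58/3,67/3] -> miss, prune
      N35 x:[86/3,91/3] y:[24,55/2] z:[23,82/3] -> miss, prune

Visited [0, 11, 9, 33, 14, 32, 3, 21, 22, 19, 29, 18, 35]. Tests: 13 box, 1 leaf. Nearest: P15.

== RESULT ==
1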